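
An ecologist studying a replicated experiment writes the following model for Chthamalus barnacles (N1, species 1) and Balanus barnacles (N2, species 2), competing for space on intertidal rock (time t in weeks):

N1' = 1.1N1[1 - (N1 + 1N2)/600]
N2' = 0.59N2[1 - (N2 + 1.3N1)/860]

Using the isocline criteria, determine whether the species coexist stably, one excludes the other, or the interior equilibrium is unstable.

species 2 excludes species 1

Compare the nullcline intercepts: K1/α12 = 600/1 = 600 < K2 = 860; K2/α21 = 860/1.3 = 662 > K1 = 600.
Since the inequalities point opposite ways, species 2 can invade but species 1 cannot.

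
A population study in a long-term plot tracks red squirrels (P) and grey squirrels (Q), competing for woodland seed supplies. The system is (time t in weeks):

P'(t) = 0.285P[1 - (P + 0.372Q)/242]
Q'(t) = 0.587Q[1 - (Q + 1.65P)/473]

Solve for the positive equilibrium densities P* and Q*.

P* ≈ 171, Q* ≈ 191

Setting both brackets to zero gives the nullclines P + 0.372Q = 242 and 1.65P + Q = 473.
Substituting Q = 473 - 1.65P into the first: P(1 - 0.372·1.65) = 242 - 0.372·473.
So P* = 66/0.386 = 171, and then Q* = 473 - 1.65·171 = 191.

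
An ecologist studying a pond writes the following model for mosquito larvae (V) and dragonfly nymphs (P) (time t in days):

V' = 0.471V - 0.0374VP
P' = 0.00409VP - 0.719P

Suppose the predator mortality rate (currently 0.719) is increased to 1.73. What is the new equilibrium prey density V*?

V* ≈ 423

At the interior fixed point, setting dP/dt = 0 with P > 0 fixes V* = (predator death rate)/(VP coefficient) — independent of the other coefficients.
With the change, V* = 1.73/0.00409 = 423; it rises from 176.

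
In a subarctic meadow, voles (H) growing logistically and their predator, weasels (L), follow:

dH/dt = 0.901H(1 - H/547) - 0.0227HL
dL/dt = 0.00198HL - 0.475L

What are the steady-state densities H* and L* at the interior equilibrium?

From dL/dt = 0 with L > 0: 0.00198H* = 0.475, so H* = 240.
Substitute into dH/dt = 0: 0.901(1 - 240/547) = 0.0227L*.
The bracket is 0.561, giving L* = 0.506/0.0227 = 22.3.

H* ≈ 240, L* ≈ 22.3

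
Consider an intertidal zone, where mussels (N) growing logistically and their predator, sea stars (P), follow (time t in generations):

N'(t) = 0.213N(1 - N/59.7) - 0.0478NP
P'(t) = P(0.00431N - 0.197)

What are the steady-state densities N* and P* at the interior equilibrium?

From dP/dt = 0 with P > 0: 0.00431N* = 0.197, so N* = 45.7.
Substitute into dN/dt = 0: 0.213(1 - 45.7/59.7) = 0.0478P*.
The bracket is 0.234, giving P* = 0.0499/0.0478 = 1.04.

N* ≈ 45.7, P* ≈ 1.04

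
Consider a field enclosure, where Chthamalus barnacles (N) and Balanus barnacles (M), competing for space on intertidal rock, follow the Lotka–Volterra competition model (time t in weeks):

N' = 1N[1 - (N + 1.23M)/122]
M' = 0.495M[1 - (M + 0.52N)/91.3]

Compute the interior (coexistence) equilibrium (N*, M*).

N* ≈ 26.9, M* ≈ 77.3

Setting both brackets to zero gives the nullclines N + 1.23M = 122 and 0.52N + M = 91.3.
Substituting M = 91.3 - 0.52N into the first: N(1 - 1.23·0.52) = 122 - 1.23·91.3.
So N* = 9.7/0.36 = 26.9, and then M* = 91.3 - 0.52·26.9 = 77.3.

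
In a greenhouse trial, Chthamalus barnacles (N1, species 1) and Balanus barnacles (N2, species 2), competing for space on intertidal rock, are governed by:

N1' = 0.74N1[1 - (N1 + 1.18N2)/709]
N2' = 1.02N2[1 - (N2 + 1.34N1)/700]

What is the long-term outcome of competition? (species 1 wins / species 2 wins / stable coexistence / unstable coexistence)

unstable coexistence (outcome depends on initial conditions)

Compare the nullcline intercepts: K1/α12 = 709/1.18 = 601 < K2 = 700; K2/α21 = 700/1.34 = 522 < K1 = 709.
Since both are reversed, neither can invade when rare; the interior point is a saddle.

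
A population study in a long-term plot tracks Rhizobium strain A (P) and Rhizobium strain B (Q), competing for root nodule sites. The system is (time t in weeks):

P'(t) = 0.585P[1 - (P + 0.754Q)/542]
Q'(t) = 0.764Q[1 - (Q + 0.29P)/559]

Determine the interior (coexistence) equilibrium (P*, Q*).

Setting both brackets to zero gives the nullclines P + 0.754Q = 542 and 0.29P + Q = 559.
Substituting Q = 559 - 0.29P into the first: P(1 - 0.754·0.29) = 542 - 0.754·559.
So P* = 121/0.781 = 154, and then Q* = 559 - 0.29·154 = 514.

P* ≈ 154, Q* ≈ 514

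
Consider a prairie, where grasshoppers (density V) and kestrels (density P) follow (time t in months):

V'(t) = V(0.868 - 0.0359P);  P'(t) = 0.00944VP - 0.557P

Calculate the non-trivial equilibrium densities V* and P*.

V* ≈ 59, P* ≈ 24.2

Set dP/dt = 0 with P > 0: 0.00944V - 0.557 = 0, so V* = 0.557/0.00944 = 59.
Set dV/dt = 0 with V > 0: 0.868 - 0.0359P = 0, so P* = 0.868/0.0359 = 24.2.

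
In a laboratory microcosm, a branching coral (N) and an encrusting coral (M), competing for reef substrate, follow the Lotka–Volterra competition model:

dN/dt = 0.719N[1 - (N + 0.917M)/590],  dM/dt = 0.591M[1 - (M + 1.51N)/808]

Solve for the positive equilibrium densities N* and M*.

N* ≈ 392, M* ≈ 216

Setting both brackets to zero gives the nullclines N + 0.917M = 590 and 1.51N + M = 808.
Substituting M = 808 - 1.51N into the first: N(1 - 0.917·1.51) = 590 - 0.917·808.
So N* = -151/-0.385 = 392, and then M* = 808 - 1.51·392 = 216.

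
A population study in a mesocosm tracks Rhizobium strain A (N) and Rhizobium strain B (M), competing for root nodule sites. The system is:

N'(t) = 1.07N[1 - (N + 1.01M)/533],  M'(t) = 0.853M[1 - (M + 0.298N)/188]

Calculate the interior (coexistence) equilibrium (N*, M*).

Setting both brackets to zero gives the nullclines N + 1.01M = 533 and 0.298N + M = 188.
Substituting M = 188 - 0.298N into the first: N(1 - 1.01·0.298) = 533 - 1.01·188.
So N* = 343/0.699 = 491, and then M* = 188 - 0.298·491 = 41.7.

N* ≈ 491, M* ≈ 41.7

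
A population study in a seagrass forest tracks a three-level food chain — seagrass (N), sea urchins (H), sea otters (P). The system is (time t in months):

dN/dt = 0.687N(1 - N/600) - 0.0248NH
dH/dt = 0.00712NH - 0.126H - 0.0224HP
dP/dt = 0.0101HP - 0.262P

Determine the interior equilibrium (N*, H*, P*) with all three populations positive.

N* ≈ 38.1, H* ≈ 25.9, P* ≈ 6.5

From dP/dt = 0: 0.0101H* = 0.262, so H* = 25.9.
From dN/dt = 0: 0.687(1 - N*/600) = 0.0248·25.9, giving N* = 600·(1 - 0.936) = 38.1.
From dH/dt = 0: 0.00712·38.1 - 0.126 = 0.0224P*, so P* = 0.146/0.0224 = 6.5.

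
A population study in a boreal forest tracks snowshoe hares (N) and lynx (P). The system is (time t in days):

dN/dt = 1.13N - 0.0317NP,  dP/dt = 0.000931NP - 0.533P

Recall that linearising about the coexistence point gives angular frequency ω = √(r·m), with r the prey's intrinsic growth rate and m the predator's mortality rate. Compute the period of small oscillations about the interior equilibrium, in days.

Here r = 1.13 and m = 0.533, so r·m = 0.602.
ω = √0.602 = 0.776 per day, hence T = 2π/ω ≈ 8.1 days.

T ≈ 8.1 days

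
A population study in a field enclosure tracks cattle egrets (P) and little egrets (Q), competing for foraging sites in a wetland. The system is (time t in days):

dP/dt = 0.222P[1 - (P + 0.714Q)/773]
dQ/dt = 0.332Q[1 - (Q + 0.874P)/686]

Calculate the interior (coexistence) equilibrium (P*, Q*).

P* ≈ 753, Q* ≈ 27.7

Setting both brackets to zero gives the nullclines P + 0.714Q = 773 and 0.874P + Q = 686.
Substituting Q = 686 - 0.874P into the first: P(1 - 0.714·0.874) = 773 - 0.714·686.
So P* = 283/0.376 = 753, and then Q* = 686 - 0.874·753 = 27.7.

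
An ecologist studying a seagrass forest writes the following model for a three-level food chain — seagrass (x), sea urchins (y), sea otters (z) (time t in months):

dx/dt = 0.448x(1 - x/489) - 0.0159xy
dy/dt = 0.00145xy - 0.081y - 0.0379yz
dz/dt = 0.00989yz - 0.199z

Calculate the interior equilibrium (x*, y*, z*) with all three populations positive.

From dz/dt = 0: 0.00989y* = 0.199, so y* = 20.1.
From dx/dt = 0: 0.448(1 - x*/489) = 0.0159·20.1, giving x* = 489·(1 - 0.714) = 140.
From dy/dt = 0: 0.00145·140 - 0.081 = 0.0379z*, so z* = 0.122/0.0379 = 3.21.

x* ≈ 140, y* ≈ 20.1, z* ≈ 3.21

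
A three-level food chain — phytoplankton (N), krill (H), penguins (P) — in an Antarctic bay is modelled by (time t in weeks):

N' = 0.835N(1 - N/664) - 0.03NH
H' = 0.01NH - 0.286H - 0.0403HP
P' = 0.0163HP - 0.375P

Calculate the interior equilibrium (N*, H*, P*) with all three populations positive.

N* ≈ 115, H* ≈ 23, P* ≈ 21.5

From dP/dt = 0: 0.0163H* = 0.375, so H* = 23.
From dN/dt = 0: 0.835(1 - N*/664) = 0.03·23, giving N* = 664·(1 - 0.827) = 115.
From dH/dt = 0: 0.01·115 - 0.286 = 0.0403P*, so P* = 0.866/0.0403 = 21.5.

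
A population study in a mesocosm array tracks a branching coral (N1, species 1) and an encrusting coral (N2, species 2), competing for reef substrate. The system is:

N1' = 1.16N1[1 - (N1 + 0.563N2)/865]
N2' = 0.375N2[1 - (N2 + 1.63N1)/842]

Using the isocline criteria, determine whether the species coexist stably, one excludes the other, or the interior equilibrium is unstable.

species 1 excludes species 2

Compare the nullcline intercepts: K1/α12 = 865/0.563 = 1540 > K2 = 842; K2/α21 = 842/1.63 = 517 < K1 = 865.
Since the inequalities point opposite ways, species 1 can invade but species 2 cannot.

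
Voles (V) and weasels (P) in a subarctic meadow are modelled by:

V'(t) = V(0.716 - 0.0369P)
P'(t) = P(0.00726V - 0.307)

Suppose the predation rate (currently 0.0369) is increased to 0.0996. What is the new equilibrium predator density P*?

At the interior fixed point, setting dV/dt = 0 with V > 0 fixes P* = (prey growth rate)/(VP coefficient) — independent of the other coefficients.
With the change, P* = 0.716/0.0996 = 7.19; it falls from 19.4.

P* ≈ 7.19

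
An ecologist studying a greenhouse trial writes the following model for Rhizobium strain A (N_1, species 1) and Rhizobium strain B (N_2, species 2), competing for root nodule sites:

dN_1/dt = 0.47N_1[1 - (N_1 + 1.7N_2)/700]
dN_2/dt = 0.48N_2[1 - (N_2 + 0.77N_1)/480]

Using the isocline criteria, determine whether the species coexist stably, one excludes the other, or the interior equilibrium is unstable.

unstable coexistence (outcome depends on initial conditions)

Compare the nullcline intercepts: K1/α12 = 700/1.7 = 412 < K2 = 480; K2/α21 = 480/0.77 = 623 < K1 = 700.
Since both are reversed, neither can invade when rare; the interior point is a saddle.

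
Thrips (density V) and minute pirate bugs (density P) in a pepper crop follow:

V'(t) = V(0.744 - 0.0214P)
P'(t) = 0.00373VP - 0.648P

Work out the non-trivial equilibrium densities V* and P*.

V* ≈ 174, P* ≈ 34.8

Set dP/dt = 0 with P > 0: 0.00373V - 0.648 = 0, so V* = 0.648/0.00373 = 174.
Set dV/dt = 0 with V > 0: 0.744 - 0.0214P = 0, so P* = 0.744/0.0214 = 34.8.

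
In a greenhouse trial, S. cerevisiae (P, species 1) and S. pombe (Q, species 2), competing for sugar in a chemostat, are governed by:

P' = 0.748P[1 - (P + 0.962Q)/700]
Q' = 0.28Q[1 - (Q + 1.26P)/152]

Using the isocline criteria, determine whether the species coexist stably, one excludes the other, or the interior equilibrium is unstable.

Compare the nullcline intercepts: K1/α12 = 700/0.962 = 728 > K2 = 152; K2/α21 = 152/1.26 = 121 < K1 = 700.
Since the inequalities point opposite ways, species 1 can invade but species 2 cannot.

species 1 excludes species 2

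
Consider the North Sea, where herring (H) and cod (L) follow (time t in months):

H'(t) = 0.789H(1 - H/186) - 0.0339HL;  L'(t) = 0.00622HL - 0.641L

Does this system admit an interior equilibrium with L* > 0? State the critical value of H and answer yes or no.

Threshold H = 103; K > 103, so yes, the predator persists.

The predator equation gives dL/dt > 0 only when H > 0.641/0.00622 = 103.
Without the predator, H → K = 186. Since 186 > 103, the predator can invade and persist.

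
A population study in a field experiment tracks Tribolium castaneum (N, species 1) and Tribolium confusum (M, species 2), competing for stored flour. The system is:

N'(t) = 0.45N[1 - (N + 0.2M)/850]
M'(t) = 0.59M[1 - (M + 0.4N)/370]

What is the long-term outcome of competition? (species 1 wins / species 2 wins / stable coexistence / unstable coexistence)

Compare the nullcline intercepts: K1/α12 = 850/0.2 = 4250 > K2 = 370; K2/α21 = 370/0.4 = 925 > K1 = 850.
Since both inequalities hold, each species can invade when rare, so the interior equilibrium is stable.

stable coexistence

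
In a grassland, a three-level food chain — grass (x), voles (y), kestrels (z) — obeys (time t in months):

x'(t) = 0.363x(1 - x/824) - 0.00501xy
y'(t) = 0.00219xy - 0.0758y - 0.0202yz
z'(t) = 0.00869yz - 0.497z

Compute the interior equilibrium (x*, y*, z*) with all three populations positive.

From dz/dt = 0: 0.00869y* = 0.497, so y* = 57.2.
From dx/dt = 0: 0.363(1 - x*/824) = 0.00501·57.2, giving x* = 824·(1 - 0.789) = 174.
From dy/dt = 0: 0.00219·174 - 0.0758 = 0.0202z*, so z* = 0.304/0.0202 = 15.1.

x* ≈ 174, y* ≈ 57.2, z* ≈ 15.1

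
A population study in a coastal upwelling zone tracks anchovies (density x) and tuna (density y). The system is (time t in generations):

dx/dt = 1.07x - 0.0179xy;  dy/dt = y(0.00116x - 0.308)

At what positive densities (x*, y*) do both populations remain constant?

Set dy/dt = 0 with y > 0: 0.00116x - 0.308 = 0, so x* = 0.308/0.00116 = 266.
Set dx/dt = 0 with x > 0: 1.07 - 0.0179y = 0, so y* = 1.07/0.0179 = 59.8.

x* ≈ 266, y* ≈ 59.8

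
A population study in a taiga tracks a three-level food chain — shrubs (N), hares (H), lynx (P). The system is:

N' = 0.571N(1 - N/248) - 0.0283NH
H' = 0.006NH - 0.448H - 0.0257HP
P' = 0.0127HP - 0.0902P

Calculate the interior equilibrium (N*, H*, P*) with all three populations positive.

N* ≈ 161, H* ≈ 7.1, P* ≈ 20.1

From dP/dt = 0: 0.0127H* = 0.0902, so H* = 7.1.
From dN/dt = 0: 0.571(1 - N*/248) = 0.0283·7.1, giving N* = 248·(1 - 0.352) = 161.
From dH/dt = 0: 0.006·161 - 0.448 = 0.0257P*, so P* = 0.516/0.0257 = 20.1.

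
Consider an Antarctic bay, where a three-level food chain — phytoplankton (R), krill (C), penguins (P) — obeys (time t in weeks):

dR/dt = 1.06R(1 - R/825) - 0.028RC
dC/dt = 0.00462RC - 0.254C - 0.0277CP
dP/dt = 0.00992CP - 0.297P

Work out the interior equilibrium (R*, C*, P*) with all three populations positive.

R* ≈ 173, C* ≈ 29.9, P* ≈ 19.6

From dP/dt = 0: 0.00992C* = 0.297, so C* = 29.9.
From dR/dt = 0: 1.06(1 - R*/825) = 0.028·29.9, giving R* = 825·(1 - 0.791) = 173.
From dC/dt = 0: 0.00462·173 - 0.254 = 0.0277P*, so P* = 0.543/0.0277 = 19.6.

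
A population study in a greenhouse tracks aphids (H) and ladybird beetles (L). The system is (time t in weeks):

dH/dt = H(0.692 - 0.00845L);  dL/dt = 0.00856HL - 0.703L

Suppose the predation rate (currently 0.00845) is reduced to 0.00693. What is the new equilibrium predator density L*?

L* ≈ 99.9

At the interior fixed point, setting dH/dt = 0 with H > 0 fixes L* = (prey growth rate)/(HL coefficient) — independent of the other coefficients.
With the change, L* = 0.692/0.00693 = 99.9; it rises from 81.9.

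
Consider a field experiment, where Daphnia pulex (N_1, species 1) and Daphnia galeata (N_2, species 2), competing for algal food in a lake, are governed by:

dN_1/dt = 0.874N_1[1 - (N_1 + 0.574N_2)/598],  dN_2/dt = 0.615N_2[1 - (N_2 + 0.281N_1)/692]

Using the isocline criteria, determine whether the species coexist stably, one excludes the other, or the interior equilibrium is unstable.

Compare the nullcline intercepts: K1/α12 = 598/0.574 = 1040 > K2 = 692; K2/α21 = 692/0.281 = 2460 > K1 = 598.
Since both inequalities hold, each species can invade when rare, so the interior equilibrium is stable.

stable coexistence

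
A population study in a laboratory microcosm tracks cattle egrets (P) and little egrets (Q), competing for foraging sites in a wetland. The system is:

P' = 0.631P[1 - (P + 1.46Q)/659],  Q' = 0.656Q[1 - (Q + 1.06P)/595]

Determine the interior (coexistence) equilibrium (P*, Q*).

P* ≈ 383, Q* ≈ 189

Setting both brackets to zero gives the nullclines P + 1.46Q = 659 and 1.06P + Q = 595.
Substituting Q = 595 - 1.06P into the first: P(1 - 1.46·1.06) = 659 - 1.46·595.
So P* = -210/-0.548 = 383, and then Q* = 595 - 1.06·383 = 189.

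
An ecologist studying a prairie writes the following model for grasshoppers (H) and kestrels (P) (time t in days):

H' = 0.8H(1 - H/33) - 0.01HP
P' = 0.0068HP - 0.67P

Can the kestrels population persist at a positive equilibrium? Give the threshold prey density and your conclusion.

The predator equation gives dP/dt > 0 only when H > 0.67/0.0068 = 98.5.
Without the predator, H → K = 33. Since 33 < 98.5, the predator cannot invade.

Threshold H = 98.5; K < 98.5, so no, the predator goes extinct.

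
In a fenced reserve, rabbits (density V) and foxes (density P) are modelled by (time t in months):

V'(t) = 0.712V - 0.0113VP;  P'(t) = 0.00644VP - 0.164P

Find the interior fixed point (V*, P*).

V* ≈ 25.5, P* ≈ 63

Set dP/dt = 0 with P > 0: 0.00644V - 0.164 = 0, so V* = 0.164/0.00644 = 25.5.
Set dV/dt = 0 with V > 0: 0.712 - 0.0113P = 0, so P* = 0.712/0.0113 = 63.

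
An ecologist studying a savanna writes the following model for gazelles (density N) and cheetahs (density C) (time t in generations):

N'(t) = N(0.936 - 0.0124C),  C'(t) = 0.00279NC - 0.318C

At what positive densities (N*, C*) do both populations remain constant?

Set dC/dt = 0 with C > 0: 0.00279N - 0.318 = 0, so N* = 0.318/0.00279 = 114.
Set dN/dt = 0 with N > 0: 0.936 - 0.0124C = 0, so C* = 0.936/0.0124 = 75.5.

N* ≈ 114, C* ≈ 75.5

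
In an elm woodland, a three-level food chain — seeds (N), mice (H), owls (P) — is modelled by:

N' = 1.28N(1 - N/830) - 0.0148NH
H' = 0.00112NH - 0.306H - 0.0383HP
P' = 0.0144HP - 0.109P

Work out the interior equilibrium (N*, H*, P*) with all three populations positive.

From dP/dt = 0: 0.0144H* = 0.109, so H* = 7.57.
From dN/dt = 0: 1.28(1 - N*/830) = 0.0148·7.57, giving N* = 830·(1 - 0.0875) = 757.
From dH/dt = 0: 0.00112·757 - 0.306 = 0.0383P*, so P* = 0.542/0.0383 = 14.2.

N* ≈ 757, H* ≈ 7.57, P* ≈ 14.2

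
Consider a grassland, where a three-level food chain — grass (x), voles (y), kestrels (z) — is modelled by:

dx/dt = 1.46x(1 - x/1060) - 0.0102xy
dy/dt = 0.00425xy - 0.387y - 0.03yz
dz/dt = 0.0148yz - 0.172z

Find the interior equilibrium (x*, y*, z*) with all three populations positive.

From dz/dt = 0: 0.0148y* = 0.172, so y* = 11.6.
From dx/dt = 0: 1.46(1 - x*/1060) = 0.0102·11.6, giving x* = 1060·(1 - 0.0812) = 974.
From dy/dt = 0: 0.00425·974 - 0.387 = 0.03z*, so z* = 3.75/0.03 = 125.

x* ≈ 974, y* ≈ 11.6, z* ≈ 125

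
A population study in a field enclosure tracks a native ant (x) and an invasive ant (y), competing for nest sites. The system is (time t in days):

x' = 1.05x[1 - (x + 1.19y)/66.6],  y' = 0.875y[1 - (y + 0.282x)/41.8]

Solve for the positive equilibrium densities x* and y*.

x* ≈ 25.4, y* ≈ 34.6

Setting both brackets to zero gives the nullclines x + 1.19y = 66.6 and 0.282x + y = 41.8.
Substituting y = 41.8 - 0.282x into the first: x(1 - 1.19·0.282) = 66.6 - 1.19·41.8.
So x* = 16.9/0.664 = 25.4, and then y* = 41.8 - 0.282·25.4 = 34.6.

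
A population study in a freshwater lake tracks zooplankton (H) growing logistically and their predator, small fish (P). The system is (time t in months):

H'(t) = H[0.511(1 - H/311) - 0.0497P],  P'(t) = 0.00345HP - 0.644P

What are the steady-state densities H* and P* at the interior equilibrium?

H* ≈ 187, P* ≈ 4.11

From dP/dt = 0 with P > 0: 0.00345H* = 0.644, so H* = 187.
Substitute into dH/dt = 0: 0.511(1 - 187/311) = 0.0497P*.
The bracket is 0.4, giving P* = 0.204/0.0497 = 4.11.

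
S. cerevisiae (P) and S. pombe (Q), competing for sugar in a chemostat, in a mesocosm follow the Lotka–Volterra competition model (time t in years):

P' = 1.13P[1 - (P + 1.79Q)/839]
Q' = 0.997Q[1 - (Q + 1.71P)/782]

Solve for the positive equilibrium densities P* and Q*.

P* ≈ 272, Q* ≈ 317

Setting both brackets to zero gives the nullclines P + 1.79Q = 839 and 1.71P + Q = 782.
Substituting Q = 782 - 1.71P into the first: P(1 - 1.79·1.71) = 839 - 1.79·782.
So P* = -561/-2.06 = 272, and then Q* = 782 - 1.71·272 = 317.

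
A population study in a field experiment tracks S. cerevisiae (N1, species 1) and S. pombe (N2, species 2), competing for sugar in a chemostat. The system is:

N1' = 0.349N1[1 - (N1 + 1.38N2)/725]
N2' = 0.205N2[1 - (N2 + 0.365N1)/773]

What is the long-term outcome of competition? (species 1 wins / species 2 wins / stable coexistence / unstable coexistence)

species 2 excludes species 1

Compare the nullcline intercepts: K1/α12 = 725/1.38 = 525 < K2 = 773; K2/α21 = 773/0.365 = 2120 > K1 = 725.
Since the inequalities point opposite ways, species 2 can invade but species 1 cannot.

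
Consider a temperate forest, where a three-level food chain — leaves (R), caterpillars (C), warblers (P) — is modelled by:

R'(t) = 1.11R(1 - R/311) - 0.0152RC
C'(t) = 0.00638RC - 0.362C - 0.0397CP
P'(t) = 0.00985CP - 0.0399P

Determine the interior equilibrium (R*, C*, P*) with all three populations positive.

From dP/dt = 0: 0.00985C* = 0.0399, so C* = 4.05.
From dR/dt = 0: 1.11(1 - R*/311) = 0.0152·4.05, giving R* = 311·(1 - 0.0555) = 294.
From dC/dt = 0: 0.00638·294 - 0.362 = 0.0397P*, so P* = 1.51/0.0397 = 38.1.

R* ≈ 294, C* ≈ 4.05, P* ≈ 38.1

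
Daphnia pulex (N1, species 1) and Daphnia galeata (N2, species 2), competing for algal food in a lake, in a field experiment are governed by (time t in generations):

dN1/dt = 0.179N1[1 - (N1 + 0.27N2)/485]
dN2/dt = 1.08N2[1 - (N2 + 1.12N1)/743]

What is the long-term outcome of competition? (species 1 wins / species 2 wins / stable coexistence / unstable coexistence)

Compare the nullcline intercepts: K1/α12 = 485/0.27 = 1800 > K2 = 743; K2/α21 = 743/1.12 = 663 > K1 = 485.
Since both inequalities hold, each species can invade when rare, so the interior equilibrium is stable.

stable coexistence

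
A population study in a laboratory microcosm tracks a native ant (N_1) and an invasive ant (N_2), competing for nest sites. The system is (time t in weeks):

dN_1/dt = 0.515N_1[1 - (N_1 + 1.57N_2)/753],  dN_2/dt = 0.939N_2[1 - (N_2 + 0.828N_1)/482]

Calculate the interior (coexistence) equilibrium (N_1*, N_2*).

N_1* ≈ 12.5, N_2* ≈ 472

Setting both brackets to zero gives the nullclines N_1 + 1.57N_2 = 753 and 0.828N_1 + N_2 = 482.
Substituting N_2 = 482 - 0.828N_1 into the first: N_1(1 - 1.57·0.828) = 753 - 1.57·482.
So N_1* = -3.74/-0.3 = 12.5, and then N_2* = 482 - 0.828·12.5 = 472.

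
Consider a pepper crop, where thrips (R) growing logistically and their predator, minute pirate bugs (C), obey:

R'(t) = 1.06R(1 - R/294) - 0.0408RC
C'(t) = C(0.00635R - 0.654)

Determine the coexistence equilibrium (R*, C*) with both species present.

R* ≈ 103, C* ≈ 16.9

From dC/dt = 0 with C > 0: 0.00635R* = 0.654, so R* = 103.
Substitute into dR/dt = 0: 1.06(1 - 103/294) = 0.0408C*.
The bracket is 0.65, giving C* = 0.689/0.0408 = 16.9.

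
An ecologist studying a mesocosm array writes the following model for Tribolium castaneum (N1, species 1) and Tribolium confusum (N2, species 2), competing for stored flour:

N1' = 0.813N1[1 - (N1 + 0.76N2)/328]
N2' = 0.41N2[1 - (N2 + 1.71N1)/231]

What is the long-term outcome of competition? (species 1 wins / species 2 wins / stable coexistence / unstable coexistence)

species 1 excludes species 2

Compare the nullcline intercepts: K1/α12 = 328/0.76 = 432 > K2 = 231; K2/α21 = 231/1.71 = 135 < K1 = 328.
Since the inequalities point opposite ways, species 1 can invade but species 2 cannot.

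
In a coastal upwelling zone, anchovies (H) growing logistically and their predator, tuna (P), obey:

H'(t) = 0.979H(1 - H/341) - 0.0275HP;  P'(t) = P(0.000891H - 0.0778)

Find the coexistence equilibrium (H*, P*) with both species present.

H* ≈ 87.3, P* ≈ 26.5

From dP/dt = 0 with P > 0: 0.000891H* = 0.0778, so H* = 87.3.
Substitute into dH/dt = 0: 0.979(1 - 87.3/341) = 0.0275P*.
The bracket is 0.744, giving P* = 0.728/0.0275 = 26.5.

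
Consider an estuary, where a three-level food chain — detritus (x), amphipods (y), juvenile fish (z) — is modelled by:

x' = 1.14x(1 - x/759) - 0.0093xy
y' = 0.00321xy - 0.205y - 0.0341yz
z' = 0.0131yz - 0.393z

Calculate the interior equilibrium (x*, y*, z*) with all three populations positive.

From dz/dt = 0: 0.0131y* = 0.393, so y* = 30.
From dx/dt = 0: 1.14(1 - x*/759) = 0.0093·30, giving x* = 759·(1 - 0.245) = 573.
From dy/dt = 0: 0.00321·573 - 0.205 = 0.0341z*, so z* = 1.64/0.0341 = 48.

x* ≈ 573, y* ≈ 30, z* ≈ 48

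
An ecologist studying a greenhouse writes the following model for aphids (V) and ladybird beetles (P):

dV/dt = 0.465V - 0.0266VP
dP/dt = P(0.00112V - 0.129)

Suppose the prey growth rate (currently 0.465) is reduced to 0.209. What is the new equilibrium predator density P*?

P* ≈ 7.86

At the interior fixed point, setting dV/dt = 0 with V > 0 fixes P* = (prey growth rate)/(VP coefficient) — independent of the other coefficients.
With the change, P* = 0.209/0.0266 = 7.86; it falls from 17.5.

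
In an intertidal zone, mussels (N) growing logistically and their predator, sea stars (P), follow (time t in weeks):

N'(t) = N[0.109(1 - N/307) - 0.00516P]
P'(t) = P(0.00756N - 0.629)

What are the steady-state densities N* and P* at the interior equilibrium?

From dP/dt = 0 with P > 0: 0.00756N* = 0.629, so N* = 83.2.
Substitute into dN/dt = 0: 0.109(1 - 83.2/307) = 0.00516P*.
The bracket is 0.729, giving P* = 0.0795/0.00516 = 15.4.

N* ≈ 83.2, P* ≈ 15.4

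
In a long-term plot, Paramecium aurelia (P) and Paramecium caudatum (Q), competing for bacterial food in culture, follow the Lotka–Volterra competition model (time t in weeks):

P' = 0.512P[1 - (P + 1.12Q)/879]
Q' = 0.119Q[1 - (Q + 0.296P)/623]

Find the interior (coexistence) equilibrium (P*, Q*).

Setting both brackets to zero gives the nullclines P + 1.12Q = 879 and 0.296P + Q = 623.
Substituting Q = 623 - 0.296P into the first: P(1 - 1.12·0.296) = 879 - 1.12·623.
So P* = 181/0.668 = 271, and then Q* = 623 - 0.296·271 = 543.

P* ≈ 271, Q* ≈ 543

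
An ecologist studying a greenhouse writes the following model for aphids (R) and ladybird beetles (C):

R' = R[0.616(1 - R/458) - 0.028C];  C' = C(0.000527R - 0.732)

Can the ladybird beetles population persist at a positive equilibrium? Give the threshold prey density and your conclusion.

The predator equation gives dC/dt > 0 only when R > 0.732/0.000527 = 1390.
Without the predator, R → K = 458. Since 458 < 1390, the predator cannot invade.

Threshold R = 1390; K < 1390, so no, the predator goes extinct.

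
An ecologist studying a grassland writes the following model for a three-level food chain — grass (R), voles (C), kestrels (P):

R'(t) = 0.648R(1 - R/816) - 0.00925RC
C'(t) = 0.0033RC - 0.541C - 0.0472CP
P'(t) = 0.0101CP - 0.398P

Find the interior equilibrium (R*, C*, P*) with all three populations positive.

From dP/dt = 0: 0.0101C* = 0.398, so C* = 39.4.
From dR/dt = 0: 0.648(1 - R*/816) = 0.00925·39.4, giving R* = 816·(1 - 0.563) = 357.
From dC/dt = 0: 0.0033·357 - 0.541 = 0.0472P*, so P* = 0.637/0.0472 = 13.5.

R* ≈ 357, C* ≈ 39.4, P* ≈ 13.5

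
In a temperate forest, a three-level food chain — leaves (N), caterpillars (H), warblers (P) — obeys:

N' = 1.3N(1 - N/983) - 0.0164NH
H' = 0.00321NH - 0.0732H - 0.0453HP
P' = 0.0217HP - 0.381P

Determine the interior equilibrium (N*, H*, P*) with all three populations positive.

From dP/dt = 0: 0.0217H* = 0.381, so H* = 17.6.
From dN/dt = 0: 1.3(1 - N*/983) = 0.0164·17.6, giving N* = 983·(1 - 0.221) = 765.
From dH/dt = 0: 0.00321·765 - 0.0732 = 0.0453P*, so P* = 2.38/0.0453 = 52.6.

N* ≈ 765, H* ≈ 17.6, P* ≈ 52.6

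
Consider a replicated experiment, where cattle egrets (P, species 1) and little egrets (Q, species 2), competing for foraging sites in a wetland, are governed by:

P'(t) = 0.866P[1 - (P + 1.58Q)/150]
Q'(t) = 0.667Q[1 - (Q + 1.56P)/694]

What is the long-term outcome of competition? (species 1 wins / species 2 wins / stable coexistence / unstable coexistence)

species 2 excludes species 1

Compare the nullcline intercepts: K1/α12 = 150/1.58 = 94.9 < K2 = 694; K2/α21 = 694/1.56 = 445 > K1 = 150.
Since the inequalities point opposite ways, species 2 can invade but species 1 cannot.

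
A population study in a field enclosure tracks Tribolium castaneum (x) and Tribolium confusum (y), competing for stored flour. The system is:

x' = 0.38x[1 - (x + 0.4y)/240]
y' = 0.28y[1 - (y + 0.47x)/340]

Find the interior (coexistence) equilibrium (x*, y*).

Setting both brackets to zero gives the nullclines x + 0.4y = 240 and 0.47x + y = 340.
Substituting y = 340 - 0.47x into the first: x(1 - 0.4·0.47) = 240 - 0.4·340.
So x* = 104/0.812 = 128, and then y* = 340 - 0.47·128 = 280.

x* ≈ 128, y* ≈ 280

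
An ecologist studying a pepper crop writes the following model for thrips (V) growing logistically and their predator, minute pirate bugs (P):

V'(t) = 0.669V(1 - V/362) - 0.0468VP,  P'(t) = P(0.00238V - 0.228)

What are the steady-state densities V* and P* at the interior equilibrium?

From dP/dt = 0 with P > 0: 0.00238V* = 0.228, so V* = 95.8.
Substitute into dV/dt = 0: 0.669(1 - 95.8/362) = 0.0468P*.
The bracket is 0.735, giving P* = 0.492/0.0468 = 10.5.

V* ≈ 95.8, P* ≈ 10.5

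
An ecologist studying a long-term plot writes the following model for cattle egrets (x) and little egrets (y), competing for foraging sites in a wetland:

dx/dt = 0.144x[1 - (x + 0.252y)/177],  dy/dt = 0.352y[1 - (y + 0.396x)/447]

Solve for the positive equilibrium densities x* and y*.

x* ≈ 71.5, y* ≈ 419

Setting both brackets to zero gives the nullclines x + 0.252y = 177 and 0.396x + y = 447.
Substituting y = 447 - 0.396x into the first: x(1 - 0.252·0.396) = 177 - 0.252·447.
So x* = 64.4/0.9 = 71.5, and then y* = 447 - 0.396·71.5 = 419.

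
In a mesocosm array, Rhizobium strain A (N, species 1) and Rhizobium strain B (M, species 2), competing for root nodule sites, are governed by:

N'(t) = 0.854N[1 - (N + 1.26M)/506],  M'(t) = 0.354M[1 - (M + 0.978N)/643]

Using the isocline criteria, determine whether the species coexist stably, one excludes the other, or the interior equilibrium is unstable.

Compare the nullcline intercepts: K1/α12 = 506/1.26 = 402 < K2 = 643; K2/α21 = 643/0.978 = 657 > K1 = 506.
Since the inequalities point opposite ways, species 2 can invade but species 1 cannot.

species 2 excludes species 1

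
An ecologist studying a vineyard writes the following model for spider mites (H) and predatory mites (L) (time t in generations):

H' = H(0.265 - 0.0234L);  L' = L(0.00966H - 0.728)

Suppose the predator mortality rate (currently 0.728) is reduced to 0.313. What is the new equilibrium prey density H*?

H* ≈ 32.4

At the interior fixed point, setting dL/dt = 0 with L > 0 fixes H* = (predator death rate)/(HL coefficient) — independent of the other coefficients.
With the change, H* = 0.313/0.00966 = 32.4; it falls from 75.4.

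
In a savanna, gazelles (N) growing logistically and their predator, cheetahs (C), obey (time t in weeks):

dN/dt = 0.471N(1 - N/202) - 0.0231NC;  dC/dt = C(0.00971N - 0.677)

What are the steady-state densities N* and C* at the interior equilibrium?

From dC/dt = 0 with C > 0: 0.00971N* = 0.677, so N* = 69.7.
Substitute into dN/dt = 0: 0.471(1 - 69.7/202) = 0.0231C*.
The bracket is 0.655, giving C* = 0.308/0.0231 = 13.4.

N* ≈ 69.7, C* ≈ 13.4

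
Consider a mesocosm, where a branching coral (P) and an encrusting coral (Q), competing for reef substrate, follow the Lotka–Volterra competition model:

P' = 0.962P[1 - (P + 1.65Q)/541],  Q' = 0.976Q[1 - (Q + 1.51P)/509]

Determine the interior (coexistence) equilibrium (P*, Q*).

Setting both brackets to zero gives the nullclines P + 1.65Q = 541 and 1.51P + Q = 509.
Substituting Q = 509 - 1.51P into the first: P(1 - 1.65·1.51) = 541 - 1.65·509.
So P* = -299/-1.49 = 200, and then Q* = 509 - 1.51·200 = 206.

P* ≈ 200, Q* ≈ 206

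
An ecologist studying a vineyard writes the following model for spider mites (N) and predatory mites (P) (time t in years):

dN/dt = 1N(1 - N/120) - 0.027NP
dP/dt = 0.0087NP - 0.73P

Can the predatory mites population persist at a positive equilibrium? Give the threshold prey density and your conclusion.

The predator equation gives dP/dt > 0 only when N > 0.73/0.0087 = 83.9.
Without the predator, N → K = 120. Since 120 > 83.9, the predator can invade and persist.

Threshold N = 83.9; K > 83.9, so yes, the predator persists.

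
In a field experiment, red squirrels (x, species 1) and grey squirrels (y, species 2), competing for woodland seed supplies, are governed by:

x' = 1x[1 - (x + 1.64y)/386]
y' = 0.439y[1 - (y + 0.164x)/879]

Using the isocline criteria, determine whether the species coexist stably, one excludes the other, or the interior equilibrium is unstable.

Compare the nullcline intercepts: K1/α12 = 386/1.64 = 235 < K2 = 879; K2/α21 = 879/0.164 = 5360 > K1 = 386.
Since the inequalities point opposite ways, species 2 can invade but species 1 cannot.

species 2 excludes species 1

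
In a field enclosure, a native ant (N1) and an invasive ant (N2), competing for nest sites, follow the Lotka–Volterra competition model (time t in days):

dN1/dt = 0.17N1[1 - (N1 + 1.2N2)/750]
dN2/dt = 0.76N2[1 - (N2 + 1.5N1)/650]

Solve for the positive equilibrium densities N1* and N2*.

Setting both brackets to zero gives the nullclines N1 + 1.2N2 = 750 and 1.5N1 + N2 = 650.
Substituting N2 = 650 - 1.5N1 into the first: N1(1 - 1.2·1.5) = 750 - 1.2·650.
So N1* = -30/-0.8 = 37.5, and then N2* = 650 - 1.5·37.5 = 594.

N1* ≈ 37.5, N2* ≈ 594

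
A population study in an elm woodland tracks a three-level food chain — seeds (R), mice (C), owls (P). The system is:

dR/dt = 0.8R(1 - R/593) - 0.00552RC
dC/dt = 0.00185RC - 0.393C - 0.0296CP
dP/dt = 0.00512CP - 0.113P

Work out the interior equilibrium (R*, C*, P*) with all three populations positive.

R* ≈ 503, C* ≈ 22.1, P* ≈ 18.1

From dP/dt = 0: 0.00512C* = 0.113, so C* = 22.1.
From dR/dt = 0: 0.8(1 - R*/593) = 0.00552·22.1, giving R* = 593·(1 - 0.152) = 503.
From dC/dt = 0: 0.00185·503 - 0.393 = 0.0296P*, so P* = 0.537/0.0296 = 18.1.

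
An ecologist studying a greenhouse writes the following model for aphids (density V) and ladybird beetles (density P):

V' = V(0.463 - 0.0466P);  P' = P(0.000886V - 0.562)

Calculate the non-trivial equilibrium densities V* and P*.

V* ≈ 634, P* ≈ 9.94

Set dP/dt = 0 with P > 0: 0.000886V - 0.562 = 0, so V* = 0.562/0.000886 = 634.
Set dV/dt = 0 with V > 0: 0.463 - 0.0466P = 0, so P* = 0.463/0.0466 = 9.94.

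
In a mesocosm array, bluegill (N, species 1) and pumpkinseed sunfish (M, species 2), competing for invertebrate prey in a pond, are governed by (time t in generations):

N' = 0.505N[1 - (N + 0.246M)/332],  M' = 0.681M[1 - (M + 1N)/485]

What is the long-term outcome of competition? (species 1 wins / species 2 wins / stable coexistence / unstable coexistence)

stable coexistence

Compare the nullcline intercepts: K1/α12 = 332/0.246 = 1350 > K2 = 485; K2/α21 = 485/1 = 485 > K1 = 332.
Since both inequalities hold, each species can invade when rare, so the interior equilibrium is stable.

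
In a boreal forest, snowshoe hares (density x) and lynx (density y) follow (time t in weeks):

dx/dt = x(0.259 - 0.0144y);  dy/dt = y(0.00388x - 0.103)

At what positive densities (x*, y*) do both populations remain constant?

Set dy/dt = 0 with y > 0: 0.00388x - 0.103 = 0, so x* = 0.103/0.00388 = 26.5.
Set dx/dt = 0 with x > 0: 0.259 - 0.0144y = 0, so y* = 0.259/0.0144 = 18.

x* ≈ 26.5, y* ≈ 18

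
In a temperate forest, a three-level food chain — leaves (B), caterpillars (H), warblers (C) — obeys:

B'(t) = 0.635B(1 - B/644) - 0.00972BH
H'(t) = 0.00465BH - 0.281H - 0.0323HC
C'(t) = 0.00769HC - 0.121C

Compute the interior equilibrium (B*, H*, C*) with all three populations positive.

B* ≈ 489, H* ≈ 15.7, C* ≈ 61.7

From dC/dt = 0: 0.00769H* = 0.121, so H* = 15.7.
From dB/dt = 0: 0.635(1 - B*/644) = 0.00972·15.7, giving B* = 644·(1 - 0.241) = 489.
From dH/dt = 0: 0.00465·489 - 0.281 = 0.0323C*, so C* = 1.99/0.0323 = 61.7.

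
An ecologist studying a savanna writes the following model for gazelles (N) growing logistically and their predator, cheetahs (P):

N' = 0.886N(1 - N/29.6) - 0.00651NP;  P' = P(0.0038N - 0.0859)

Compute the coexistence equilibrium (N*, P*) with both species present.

N* ≈ 22.6, P* ≈ 32.2

From dP/dt = 0 with P > 0: 0.0038N* = 0.0859, so N* = 22.6.
Substitute into dN/dt = 0: 0.886(1 - 22.6/29.6) = 0.00651P*.
The bracket is 0.236, giving P* = 0.209/0.00651 = 32.2.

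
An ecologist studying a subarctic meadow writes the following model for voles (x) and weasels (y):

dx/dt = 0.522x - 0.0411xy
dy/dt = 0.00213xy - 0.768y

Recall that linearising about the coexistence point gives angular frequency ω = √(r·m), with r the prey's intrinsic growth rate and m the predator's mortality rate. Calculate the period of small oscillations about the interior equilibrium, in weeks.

Here r = 0.522 and m = 0.768, so r·m = 0.401.
ω = √0.401 = 0.633 per week, hence T = 2π/ω ≈ 9.92 weeks.

T ≈ 9.92 weeks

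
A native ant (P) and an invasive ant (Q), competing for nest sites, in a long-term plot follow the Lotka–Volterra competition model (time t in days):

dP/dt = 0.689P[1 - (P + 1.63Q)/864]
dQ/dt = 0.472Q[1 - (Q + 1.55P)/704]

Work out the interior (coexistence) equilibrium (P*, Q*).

P* ≈ 186, Q* ≈ 416

Setting both brackets to zero gives the nullclines P + 1.63Q = 864 and 1.55P + Q = 704.
Substituting Q = 704 - 1.55P into the first: P(1 - 1.63·1.55) = 864 - 1.63·704.
So P* = -284/-1.53 = 186, and then Q* = 704 - 1.55·186 = 416.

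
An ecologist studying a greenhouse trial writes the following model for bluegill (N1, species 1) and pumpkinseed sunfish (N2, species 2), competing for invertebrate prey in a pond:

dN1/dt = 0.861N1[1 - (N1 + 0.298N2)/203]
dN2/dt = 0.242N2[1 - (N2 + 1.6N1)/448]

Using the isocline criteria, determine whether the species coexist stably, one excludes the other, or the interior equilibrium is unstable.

stable coexistence

Compare the nullcline intercepts: K1/α12 = 203/0.298 = 681 > K2 = 448; K2/α21 = 448/1.6 = 280 > K1 = 203.
Since both inequalities hold, each species can invade when rare, so the interior equilibrium is stable.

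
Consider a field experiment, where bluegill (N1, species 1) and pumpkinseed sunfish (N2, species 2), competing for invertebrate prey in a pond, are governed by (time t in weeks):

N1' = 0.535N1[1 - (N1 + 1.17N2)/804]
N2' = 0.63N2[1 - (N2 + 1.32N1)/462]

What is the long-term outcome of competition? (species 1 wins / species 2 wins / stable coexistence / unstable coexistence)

Compare the nullcline intercepts: K1/α12 = 804/1.17 = 687 > K2 = 462; K2/α21 = 462/1.32 = 350 < K1 = 804.
Since the inequalities point opposite ways, species 1 can invade but species 2 cannot.

species 1 excludes species 2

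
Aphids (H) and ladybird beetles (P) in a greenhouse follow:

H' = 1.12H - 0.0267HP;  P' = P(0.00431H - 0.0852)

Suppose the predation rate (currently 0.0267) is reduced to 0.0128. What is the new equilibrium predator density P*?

P* ≈ 87.5

At the interior fixed point, setting dH/dt = 0 with H > 0 fixes P* = (prey growth rate)/(HP coefficient) — independent of the other coefficients.
With the change, P* = 1.12/0.0128 = 87.5; it rises from 41.9.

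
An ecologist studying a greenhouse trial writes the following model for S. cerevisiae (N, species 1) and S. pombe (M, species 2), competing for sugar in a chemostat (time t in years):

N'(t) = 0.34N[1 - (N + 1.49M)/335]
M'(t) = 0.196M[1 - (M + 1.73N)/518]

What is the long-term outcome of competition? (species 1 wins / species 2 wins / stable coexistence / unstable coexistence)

Compare the nullcline intercepts: K1/α12 = 335/1.49 = 225 < K2 = 518; K2/α21 = 518/1.73 = 299 < K1 = 335.
Since both are reversed, neither can invade when rare; the interior point is a saddle.

unstable coexistence (outcome depends on initial conditions)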